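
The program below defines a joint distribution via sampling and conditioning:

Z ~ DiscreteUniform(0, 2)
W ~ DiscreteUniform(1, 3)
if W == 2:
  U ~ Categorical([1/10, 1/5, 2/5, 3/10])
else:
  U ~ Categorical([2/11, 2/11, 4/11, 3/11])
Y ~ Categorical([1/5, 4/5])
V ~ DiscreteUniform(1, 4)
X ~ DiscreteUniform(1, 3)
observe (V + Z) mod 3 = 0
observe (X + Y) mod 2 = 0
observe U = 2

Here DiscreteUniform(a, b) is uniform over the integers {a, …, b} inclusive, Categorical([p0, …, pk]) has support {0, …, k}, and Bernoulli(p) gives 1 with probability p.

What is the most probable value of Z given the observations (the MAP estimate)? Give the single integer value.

Enumerate traces; 36 have nonzero weight after conditioning:
  (Z=0, W=1, U=2, Y=0, V=3, X=2) weight 1/1485
  (Z=0, W=1, U=2, Y=1, V=3, X=1) weight 4/1485
  (Z=0, W=1, U=2, Y=1, V=3, X=3) weight 4/1485
  (Z=0, W=2, U=2, Y=0, V=3, X=2) weight 1/1350
  (Z=0, W=2, U=2, Y=1, V=3, X=1) weight 2/675
  (Z=0, W=2, U=2, Y=1, V=3, X=3) weight 2/675
  (Z=0, W=3, U=2, Y=0, V=3, X=2) weight 1/1485
  (Z=0, W=3, U=2, Y=1, V=3, X=1) weight 4/1485
  (Z=1, W=1, U=2, Y=0, V=2, X=2) weight 1/1485
  (Z=2, W=1, U=2, Y=0, V=1, X=2) weight 1/1485
  … 26 more
Group by Z:
  weight(Z=0) = 31/1650
  weight(Z=1) = 31/1650
  weight(Z=2) = 31/825
Total weight = 31/1650 + 31/1650 + 31/825 = 62/825
P(Z=0 | obs) = 31/1650 / 62/825 = 1/4
P(Z=1 | obs) = 31/1650 / 62/825 = 1/4
P(Z=2 | obs) = 31/825 / 62/825 = 1/2
argmax = 2

argmax_v P(Z = v | obs) = 2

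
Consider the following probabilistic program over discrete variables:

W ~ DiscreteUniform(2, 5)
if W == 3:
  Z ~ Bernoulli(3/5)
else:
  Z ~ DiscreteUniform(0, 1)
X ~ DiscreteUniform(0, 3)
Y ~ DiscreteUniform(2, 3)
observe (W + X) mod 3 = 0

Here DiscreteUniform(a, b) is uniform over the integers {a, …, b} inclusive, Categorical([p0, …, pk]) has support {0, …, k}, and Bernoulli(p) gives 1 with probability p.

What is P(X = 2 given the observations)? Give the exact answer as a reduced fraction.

Enumerate traces; 20 have nonzero weight after conditioning:
  (W=2, Z=0, X=1, Y=2) weight 1/64
  (W=2, Z=0, X=1, Y=3) weight 1/64
  (W=2, Z=1, X=1, Y=2) weight 1/64
  (W=2, Z=1, X=1, Y=3) weight 1/64
  (W=3, Z=0, X=0, Y=2) weight 1/80
  (W=3, Z=0, X=0, Y=3) weight 1/80
  (W=3, Z=0, X=3, Y=2) weight 1/80
  (W=3, Z=0, X=3, Y=3) weight 1/80
  (W=4, Z=0, X=2, Y=2) weight 1/64
  … 11 more
Group by X:
  weight(X=0) = 1/16
  weight(X=1) = 1/8
  weight(X=2) = 1/16
  weight(X=3) = 1/16
Total weight = 1/16 + 1/8 + 1/16 + 1/16 = 5/16
P(X=0 | obs) = 1/16 / 5/16 = 1/5
P(X=1 | obs) = 1/8 / 5/16 = 2/5
P(X=2 | obs) = 1/16 / 5/16 = 1/5
P(X=3 | obs) = 1/16 / 5/16 = 1/5

P(X = 2 | obs) = 1/5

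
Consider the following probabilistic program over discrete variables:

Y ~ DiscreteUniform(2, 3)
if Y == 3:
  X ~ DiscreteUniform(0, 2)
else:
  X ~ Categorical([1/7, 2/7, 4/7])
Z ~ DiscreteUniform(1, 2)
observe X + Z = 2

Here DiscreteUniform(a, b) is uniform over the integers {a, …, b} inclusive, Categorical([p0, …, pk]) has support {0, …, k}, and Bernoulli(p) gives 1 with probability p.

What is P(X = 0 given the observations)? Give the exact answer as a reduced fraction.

Enumerate traces; 4 have nonzero weight after conditioning:
  (Y=2, X=0, Z=2) weight 1/28
  (Y=2, X=1, Z=1) weight 1/14
  (Y=3, X=0, Z=2) weight 1/12
  (Y=3, X=1, Z=1) weight 1/12
Group by X:
  weight(X=0) = 5/42
  weight(X=1) = 13/84
Total weight = 5/42 + 13/84 = 23/84
P(X=0 | obs) = 5/42 / 23/84 = 10/23
P(X=1 | obs) = 13/84 / 23/84 = 13/23

P(X = 0 | obs) = 10/23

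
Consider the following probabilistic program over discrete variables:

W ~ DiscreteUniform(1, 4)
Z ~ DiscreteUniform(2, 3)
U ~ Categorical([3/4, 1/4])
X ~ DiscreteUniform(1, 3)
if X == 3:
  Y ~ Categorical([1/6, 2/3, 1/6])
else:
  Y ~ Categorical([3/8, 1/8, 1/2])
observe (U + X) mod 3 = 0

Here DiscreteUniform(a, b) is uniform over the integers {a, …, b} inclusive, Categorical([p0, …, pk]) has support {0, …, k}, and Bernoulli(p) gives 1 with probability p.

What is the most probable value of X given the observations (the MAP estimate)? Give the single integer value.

Enumerate traces; 48 have nonzero weight after conditioning:
  (W=1, Z=2, U=0, X=3, Y=0) weight 1/192
  (W=1, Z=2, U=0, X=3, Y=1) weight 1/48
  (W=1, Z=2, U=0, X=3, Y=2) weight 1/192
  (W=1, Z=2, U=1, X=2, Y=0) weight 1/256
  (W=1, Z=2, U=1, X=2, Y=1) weight 1/768
  (W=1, Z=2, U=1, X=2, Y=2) weight 1/192
  (W=1, Z=3, U=0, X=3, Y=0) weight 1/192
  (W=1, Z=3, U=0, X=3, Y=1) weight 1/48
  … 40 more
Group by X:
  weight(X=2) = 1/12
  weight(X=3) = 1/4
Total weight = 1/12 + 1/4 = 1/3
P(X=2 | obs) = 1/12 / 1/3 = 1/4
P(X=3 | obs) = 1/4 / 1/3 = 3/4
argmax = 3

argmax_v P(X = v | obs) = 3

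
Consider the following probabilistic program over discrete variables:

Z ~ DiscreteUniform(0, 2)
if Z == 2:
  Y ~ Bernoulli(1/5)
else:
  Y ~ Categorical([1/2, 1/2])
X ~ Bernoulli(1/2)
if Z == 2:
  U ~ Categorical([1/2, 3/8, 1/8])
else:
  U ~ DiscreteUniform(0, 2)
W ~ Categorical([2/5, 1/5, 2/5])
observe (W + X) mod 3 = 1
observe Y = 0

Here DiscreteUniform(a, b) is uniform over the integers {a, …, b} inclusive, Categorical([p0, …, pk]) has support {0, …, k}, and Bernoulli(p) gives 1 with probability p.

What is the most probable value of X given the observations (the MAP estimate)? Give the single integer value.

Enumerate traces; 18 have nonzero weight after conditioning:
  (Z=0, Y=0, X=0, U=0, W=1) weight 1/180
  (Z=0, Y=0, X=0, U=1, W=1) weight 1/180
  (Z=0, Y=0, X=0, U=2, W=1) weight 1/180
  (Z=0, Y=0, X=1, U=0, W=0) weight 1/90
  (Z=0, Y=0, X=1, U=1, W=0) weight 1/90
  (Z=0, Y=0, X=1, U=2, W=0) weight 1/90
  (Z=1, Y=0, X=0, U=0, W=1) weight 1/180
  (Z=1, Y=0, X=0, U=1, W=1) weight 1/180
  … 10 more
Group by X:
  weight(X=0) = 3/50
  weight(X=1) = 3/25
Total weight = 3/50 + 3/25 = 9/50
P(X=0 | obs) = 3/50 / 9/50 = 1/3
P(X=1 | obs) = 3/25 / 9/50 = 2/3
argmax = 1

argmax_v P(X = v | obs) = 1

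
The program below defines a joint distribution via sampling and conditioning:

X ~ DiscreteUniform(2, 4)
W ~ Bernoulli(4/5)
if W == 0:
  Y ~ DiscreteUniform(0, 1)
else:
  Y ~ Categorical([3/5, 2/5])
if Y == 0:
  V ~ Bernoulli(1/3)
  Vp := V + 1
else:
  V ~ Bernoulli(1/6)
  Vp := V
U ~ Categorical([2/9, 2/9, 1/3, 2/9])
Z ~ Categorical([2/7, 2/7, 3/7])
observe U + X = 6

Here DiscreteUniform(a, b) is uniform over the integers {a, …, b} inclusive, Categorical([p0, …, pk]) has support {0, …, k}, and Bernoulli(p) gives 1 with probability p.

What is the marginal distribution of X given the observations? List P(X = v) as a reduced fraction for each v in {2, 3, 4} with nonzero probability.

P(X=3) = 2/5, P(X=4) = 3/5

Enumerate traces; 48 have nonzero weight after conditioning:
  (X=3, W=0, Y=0, V=0, U=3, Z=0) weight 4/2835
  (X=3, W=0, Y=0, V=0, U=3, Z=1) weight 4/2835
  (X=3, W=0, Y=0, V=0, U=3, Z=2) weight 2/945
  (X=3, W=0, Y=0, V=1, U=3, Z=0) weight 2/2835
  (X=3, W=0, Y=0, V=1, U=3, Z=1) weight 2/2835
  (X=3, W=0, Y=0, V=1, U=3, Z=2) weight 1/945
  (X=3, W=0, Y=1, V=0, U=3, Z=0) weight 1/567
  (X=3, W=0, Y=1, V=0, U=3, Z=1) weight 1/567
  (X=4, W=0, Y=0, V=0, U=2, Z=0) weight 2/945
  … 39 more
Group by X:
  weight(X=3) = 2/27
  weight(X=4) = 1/9
Total weight = 2/27 + 1/9 = 5/27
P(X=3 | obs) = 2/27 / 5/27 = 2/5
P(X=4 | obs) = 1/9 / 5/27 = 3/5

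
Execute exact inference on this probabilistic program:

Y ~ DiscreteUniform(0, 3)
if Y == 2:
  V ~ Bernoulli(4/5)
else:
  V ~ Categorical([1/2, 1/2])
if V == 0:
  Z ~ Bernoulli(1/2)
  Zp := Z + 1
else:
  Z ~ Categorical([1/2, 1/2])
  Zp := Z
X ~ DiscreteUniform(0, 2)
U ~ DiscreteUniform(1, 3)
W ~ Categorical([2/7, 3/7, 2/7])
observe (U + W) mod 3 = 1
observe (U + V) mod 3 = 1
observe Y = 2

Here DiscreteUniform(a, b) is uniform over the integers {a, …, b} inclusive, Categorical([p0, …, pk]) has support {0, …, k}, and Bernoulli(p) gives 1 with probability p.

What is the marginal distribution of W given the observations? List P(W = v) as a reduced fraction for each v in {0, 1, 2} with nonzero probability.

P(W=0) = 1/7, P(W=1) = 6/7

Enumerate traces; 12 have nonzero weight after conditioning:
  (Y=2, V=0, Z=0, X=0, U=1, W=0) weight 1/1260
  (Y=2, V=0, Z=0, X=1, U=1, W=0) weight 1/1260
  (Y=2, V=0, Z=0, X=2, U=1, W=0) weight 1/1260
  (Y=2, V=0, Z=1, X=0, U=1, W=0) weight 1/1260
  (Y=2, V=0, Z=1, X=1, U=1, W=0) weight 1/1260
  (Y=2, V=0, Z=1, X=2, U=1, W=0) weight 1/1260
  (Y=2, V=1, Z=0, X=0, U=3, W=1) weight 1/210
  (Y=2, V=1, Z=0, X=1, U=3, W=1) weight 1/210
  … 4 more
Group by W:
  weight(W=0) = 1/210
  weight(W=1) = 1/35
Total weight = 1/210 + 1/35 = 1/30
P(W=0 | obs) = 1/210 / 1/30 = 1/7
P(W=1 | obs) = 1/35 / 1/30 = 6/7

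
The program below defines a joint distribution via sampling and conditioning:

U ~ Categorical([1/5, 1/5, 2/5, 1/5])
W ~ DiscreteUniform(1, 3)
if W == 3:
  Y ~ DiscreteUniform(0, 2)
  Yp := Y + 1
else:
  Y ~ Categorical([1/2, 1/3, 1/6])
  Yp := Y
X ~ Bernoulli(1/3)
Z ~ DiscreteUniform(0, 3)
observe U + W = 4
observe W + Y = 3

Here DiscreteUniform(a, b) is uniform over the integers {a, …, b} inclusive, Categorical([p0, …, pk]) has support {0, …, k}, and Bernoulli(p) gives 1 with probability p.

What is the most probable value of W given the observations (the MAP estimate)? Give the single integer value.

argmax_v P(W = v | obs) = 2

Enumerate traces; 24 have nonzero weight after conditioning:
  (U=1, W=3, Y=0, X=0, Z=0) weight 1/270
  (U=1, W=3, Y=0, X=0, Z=1) weight 1/270
  (U=1, W=3, Y=0, X=0, Z=2) weight 1/270
  (U=1, W=3, Y=0, X=0, Z=3) weight 1/270
  (U=1, W=3, Y=0, X=1, Z=0) weight 1/540
  (U=1, W=3, Y=0, X=1, Z=1) weight 1/540
  (U=1, W=3, Y=0, X=1, Z=2) weight 1/540
  (U=1, W=3, Y=0, X=1, Z=3) weight 1/540
  (U=2, W=2, Y=1, X=0, Z=0) weight 1/135
  (U=3, W=1, Y=2, X=0, Z=0) weight 1/540
  … 14 more
Group by W:
  weight(W=1) = 1/90
  weight(W=2) = 2/45
  weight(W=3) = 1/45
Total weight = 1/90 + 2/45 + 1/45 = 7/90
P(W=1 | obs) = 1/90 / 7/90 = 1/7
P(W=2 | obs) = 2/45 / 7/90 = 4/7
P(W=3 | obs) = 1/45 / 7/90 = 2/7
argmax = 2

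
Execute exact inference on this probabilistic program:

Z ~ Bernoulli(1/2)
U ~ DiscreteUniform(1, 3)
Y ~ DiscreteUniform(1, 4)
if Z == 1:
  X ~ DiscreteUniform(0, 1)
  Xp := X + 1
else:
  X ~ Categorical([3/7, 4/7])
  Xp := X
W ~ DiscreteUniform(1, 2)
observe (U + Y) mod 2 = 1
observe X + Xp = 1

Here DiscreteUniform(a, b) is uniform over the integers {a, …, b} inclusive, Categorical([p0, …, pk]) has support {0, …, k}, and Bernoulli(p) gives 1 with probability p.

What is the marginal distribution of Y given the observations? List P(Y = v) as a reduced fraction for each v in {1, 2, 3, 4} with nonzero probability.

P(Y=1) = 1/6, P(Y=2) = 1/3, P(Y=3) = 1/6, P(Y=4) = 1/3

Enumerate traces; 12 have nonzero weight after conditioning:
  (Z=1, U=1, Y=2, X=0, W=1) weight 1/96
  (Z=1, U=1, Y=2, X=0, W=2) weight 1/96
  (Z=1, U=1, Y=4, X=0, W=1) weight 1/96
  (Z=1, U=1, Y=4, X=0, W=2) weight 1/96
  (Z=1, U=2, Y=1, X=0, W=1) weight 1/96
  (Z=1, U=2, Y=1, X=0, W=2) weight 1/96
  (Z=1, U=2, Y=3, X=0, W=1) weight 1/96
  (Z=1, U=2, Y=3, X=0, W=2) weight 1/96
  … 4 more
Group by Y:
  weight(Y=1) = 1/48
  weight(Y=2) = 1/24
  weight(Y=3) = 1/48
  weight(Y=4) = 1/24
Total weight = 1/48 + 1/24 + 1/48 + 1/24 = 1/8
P(Y=1 | obs) = 1/48 / 1/8 = 1/6
P(Y=2 | obs) = 1/24 / 1/8 = 1/3
P(Y=3 | obs) = 1/48 / 1/8 = 1/6
P(Y=4 | obs) = 1/24 / 1/8 = 1/3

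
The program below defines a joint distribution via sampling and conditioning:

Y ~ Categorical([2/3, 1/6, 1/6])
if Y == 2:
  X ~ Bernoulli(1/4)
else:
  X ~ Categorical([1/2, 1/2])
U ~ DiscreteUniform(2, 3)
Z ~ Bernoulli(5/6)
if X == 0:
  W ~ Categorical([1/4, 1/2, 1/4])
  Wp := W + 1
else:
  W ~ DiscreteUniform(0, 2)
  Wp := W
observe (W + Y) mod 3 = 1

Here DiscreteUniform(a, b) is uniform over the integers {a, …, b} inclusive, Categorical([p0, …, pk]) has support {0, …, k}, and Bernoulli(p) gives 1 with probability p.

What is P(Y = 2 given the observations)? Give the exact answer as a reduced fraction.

Enumerate traces; 24 have nonzero weight after conditioning:
  (Y=0, X=0, U=2, Z=0, W=1) weight 1/72
  (Y=0, X=0, U=2, Z=1, W=1) weight 5/72
  (Y=0, X=0, U=3, Z=0, W=1) weight 1/72
  (Y=0, X=0, U=3, Z=1, W=1) weight 5/72
  (Y=0, X=1, U=2, Z=0, W=1) weight 1/108
  (Y=0, X=1, U=2, Z=1, W=1) weight 5/108
  (Y=0, X=1, U=3, Z=0, W=1) weight 1/108
  (Y=0, X=1, U=3, Z=1, W=1) weight 5/108
  (Y=1, X=0, U=2, Z=0, W=0) weight 1/576
  (Y=2, X=0, U=2, Z=0, W=2) weight 1/384
  … 14 more
Group by Y:
  weight(Y=0) = 5/18
  weight(Y=1) = 7/144
  weight(Y=2) = 13/288
Total weight = 5/18 + 7/144 + 13/288 = 107/288
P(Y=0 | obs) = 5/18 / 107/288 = 80/107
P(Y=1 | obs) = 7/144 / 107/288 = 14/107
P(Y=2 | obs) = 13/288 / 107/288 = 13/107

P(Y = 2 | obs) = 13/107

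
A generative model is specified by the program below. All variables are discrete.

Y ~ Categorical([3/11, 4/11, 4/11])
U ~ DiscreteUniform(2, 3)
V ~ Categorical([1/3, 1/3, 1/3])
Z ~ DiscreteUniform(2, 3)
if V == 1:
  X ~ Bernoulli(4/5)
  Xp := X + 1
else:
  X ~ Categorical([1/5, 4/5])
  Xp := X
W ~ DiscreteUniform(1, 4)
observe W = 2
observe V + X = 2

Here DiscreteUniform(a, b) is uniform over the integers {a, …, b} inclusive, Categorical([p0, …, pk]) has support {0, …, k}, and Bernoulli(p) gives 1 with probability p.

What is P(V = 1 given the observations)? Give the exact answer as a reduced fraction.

Enumerate traces; 24 have nonzero weight after conditioning:
  (Y=0, U=2, V=1, Z=2, X=1, W=2) weight 1/220
  (Y=0, U=2, V=1, Z=3, X=1, W=2) weight 1/220
  (Y=0, U=2, V=2, Z=2, X=0, W=2) weight 1/880
  (Y=0, U=2, V=2, Z=3, X=0, W=2) weight 1/880
  (Y=0, U=3, V=1, Z=2, X=1, W=2) weight 1/220
  (Y=0, U=3, V=1, Z=3, X=1, W=2) weight 1/220
  (Y=0, U=3, V=2, Z=2, X=0, W=2) weight 1/880
  (Y=0, U=3, V=2, Z=3, X=0, W=2) weight 1/880
  … 16 more
Group by V:
  weight(V=1) = 1/15
  weight(V=2) = 1/60
Total weight = 1/15 + 1/60 = 1/12
P(V=1 | obs) = 1/15 / 1/12 = 4/5
P(V=2 | obs) = 1/60 / 1/12 = 1/5

P(V = 1 | obs) = 4/5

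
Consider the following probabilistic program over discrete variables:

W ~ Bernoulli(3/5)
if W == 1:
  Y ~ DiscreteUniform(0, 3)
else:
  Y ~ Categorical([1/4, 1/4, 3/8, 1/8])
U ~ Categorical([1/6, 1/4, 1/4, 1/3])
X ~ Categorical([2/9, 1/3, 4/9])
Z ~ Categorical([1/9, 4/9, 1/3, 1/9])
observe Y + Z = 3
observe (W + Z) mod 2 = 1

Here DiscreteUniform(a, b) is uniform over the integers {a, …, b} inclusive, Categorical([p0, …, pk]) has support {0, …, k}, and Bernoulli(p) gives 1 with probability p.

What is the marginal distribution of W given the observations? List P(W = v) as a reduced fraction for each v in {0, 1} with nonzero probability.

P(W=0) = 7/13, P(W=1) = 6/13

Enumerate traces; 48 have nonzero weight after conditioning:
  (W=0, Y=0, U=0, X=0, Z=3) weight 1/2430
  (W=0, Y=0, U=0, X=1, Z=3) weight 1/1620
  (W=0, Y=0, U=0, X=2, Z=3) weight 1/1215
  (W=0, Y=0, U=1, X=0, Z=3) weight 1/1620
  (W=0, Y=0, U=1, X=1, Z=3) weight 1/1080
  (W=0, Y=0, U=1, X=2, Z=3) weight 1/810
  (W=0, Y=0, U=2, X=0, Z=3) weight 1/1620
  (W=0, Y=0, U=2, X=1, Z=3) weight 1/1080
  (W=1, Y=1, U=0, X=0, Z=2) weight 1/540
  … 39 more
Group by W:
  weight(W=0) = 7/90
  weight(W=1) = 1/15
Total weight = 7/90 + 1/15 = 13/90
P(W=0 | obs) = 7/90 / 13/90 = 7/13
P(W=1 | obs) = 1/15 / 13/90 = 6/13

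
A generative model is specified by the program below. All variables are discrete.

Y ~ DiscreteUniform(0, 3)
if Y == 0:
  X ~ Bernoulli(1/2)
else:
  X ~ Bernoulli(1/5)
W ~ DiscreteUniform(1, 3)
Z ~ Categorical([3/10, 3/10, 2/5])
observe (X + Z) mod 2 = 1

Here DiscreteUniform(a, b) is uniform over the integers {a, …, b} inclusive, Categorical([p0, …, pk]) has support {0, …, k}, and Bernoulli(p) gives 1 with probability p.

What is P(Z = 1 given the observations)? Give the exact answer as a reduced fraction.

P(Z = 1 | obs) = 87/164

Enumerate traces; 36 have nonzero weight after conditioning:
  (Y=0, X=0, W=1, Z=1) weight 1/80
  (Y=0, X=0, W=2, Z=1) weight 1/80
  (Y=0, X=0, W=3, Z=1) weight 1/80
  (Y=0, X=1, W=1, Z=0) weight 1/80
  (Y=0, X=1, W=1, Z=2) weight 1/60
  (Y=0, X=1, W=2, Z=0) weight 1/80
  (Y=0, X=1, W=2, Z=2) weight 1/60
  (Y=0, X=1, W=3, Z=0) weight 1/80
  … 28 more
Group by Z:
  weight(Z=0) = 33/400
  weight(Z=1) = 87/400
  weight(Z=2) = 11/100
Total weight = 33/400 + 87/400 + 11/100 = 41/100
P(Z=0 | obs) = 33/400 / 41/100 = 33/164
P(Z=1 | obs) = 87/400 / 41/100 = 87/164
P(Z=2 | obs) = 11/100 / 41/100 = 11/41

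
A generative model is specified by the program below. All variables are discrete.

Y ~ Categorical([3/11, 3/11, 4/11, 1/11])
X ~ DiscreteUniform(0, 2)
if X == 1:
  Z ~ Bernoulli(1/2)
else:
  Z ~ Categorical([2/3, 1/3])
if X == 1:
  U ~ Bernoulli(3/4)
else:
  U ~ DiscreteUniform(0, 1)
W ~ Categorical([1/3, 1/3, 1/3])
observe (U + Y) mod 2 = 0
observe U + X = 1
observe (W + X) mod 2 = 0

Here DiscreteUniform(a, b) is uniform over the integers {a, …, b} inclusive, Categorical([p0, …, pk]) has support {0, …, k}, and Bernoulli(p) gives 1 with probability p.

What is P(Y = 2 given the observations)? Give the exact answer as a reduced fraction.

Enumerate traces; 12 have nonzero weight after conditioning:
  (Y=0, X=1, Z=0, U=0, W=1) weight 1/264
  (Y=0, X=1, Z=1, U=0, W=1) weight 1/264
  (Y=1, X=0, Z=0, U=1, W=0) weight 1/99
  (Y=1, X=0, Z=0, U=1, W=2) weight 1/99
  (Y=1, X=0, Z=1, U=1, W=0) weight 1/198
  (Y=1, X=0, Z=1, U=1, W=2) weight 1/198
  (Y=2, X=1, Z=0, U=0, W=1) weight 1/198
  (Y=2, X=1, Z=1, U=0, W=1) weight 1/198
  (Y=3, X=0, Z=0, U=1, W=0) weight 1/297
  … 3 more
Group by Y:
  weight(Y=0) = 1/132
  weight(Y=1) = 1/33
  weight(Y=2) = 1/99
  weight(Y=3) = 1/99
Total weight = 1/132 + 1/33 + 1/99 + 1/99 = 23/396
P(Y=0 | obs) = 1/132 / 23/396 = 3/23
P(Y=1 | obs) = 1/33 / 23/396 = 12/23
P(Y=2 | obs) = 1/99 / 23/396 = 4/23
P(Y=3 | obs) = 1/99 / 23/396 = 4/23

P(Y = 2 | obs) = 4/23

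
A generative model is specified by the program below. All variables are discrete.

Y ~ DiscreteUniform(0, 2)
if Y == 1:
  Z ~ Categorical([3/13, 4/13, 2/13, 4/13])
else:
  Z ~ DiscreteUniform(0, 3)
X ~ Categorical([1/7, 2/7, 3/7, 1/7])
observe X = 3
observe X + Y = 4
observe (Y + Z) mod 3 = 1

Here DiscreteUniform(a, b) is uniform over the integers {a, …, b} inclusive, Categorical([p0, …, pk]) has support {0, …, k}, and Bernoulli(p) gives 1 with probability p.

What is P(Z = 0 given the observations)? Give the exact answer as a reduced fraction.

Enumerate traces; 2 have nonzero weight after conditioning:
  (Y=1, Z=0, X=3) weight 1/91
  (Y=1, Z=3, X=3) weight 4/273
Group by Z:
  weight(Z=0) = 1/91
  weight(Z=3) = 4/273
Total weight = 1/91 + 4/273 = 1/39
P(Z=0 | obs) = 1/91 / 1/39 = 3/7
P(Z=3 | obs) = 4/273 / 1/39 = 4/7

P(Z = 0 | obs) = 3/7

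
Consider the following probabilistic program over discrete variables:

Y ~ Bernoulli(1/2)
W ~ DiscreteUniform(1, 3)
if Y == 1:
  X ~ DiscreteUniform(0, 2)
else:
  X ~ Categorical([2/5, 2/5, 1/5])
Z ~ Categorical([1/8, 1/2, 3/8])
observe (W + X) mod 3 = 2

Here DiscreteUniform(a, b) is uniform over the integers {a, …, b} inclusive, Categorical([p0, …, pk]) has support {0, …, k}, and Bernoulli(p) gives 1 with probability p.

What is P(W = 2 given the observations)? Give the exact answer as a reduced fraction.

P(W = 2 | obs) = 11/30

Enumerate traces; 18 have nonzero weight after conditioning:
  (Y=0, W=1, X=1, Z=0) weight 1/120
  (Y=0, W=1, X=1, Z=1) weight 1/30
  (Y=0, W=1, X=1, Z=2) weight 1/40
  (Y=0, W=2, X=0, Z=0) weight 1/120
  (Y=0, W=2, X=0, Z=1) weight 1/30
  (Y=0, W=2, X=0, Z=2) weight 1/40
  (Y=0, W=3, X=2, Z=0) weight 1/240
  (Y=0, W=3, X=2, Z=1) weight 1/60
  … 10 more
Group by W:
  weight(W=1) = 11/90
  weight(W=2) = 11/90
  weight(W=3) = 4/45
Total weight = 11/90 + 11/90 + 4/45 = 1/3
P(W=1 | obs) = 11/90 / 1/3 = 11/30
P(W=2 | obs) = 11/90 / 1/3 = 11/30
P(W=3 | obs) = 4/45 / 1/3 = 4/15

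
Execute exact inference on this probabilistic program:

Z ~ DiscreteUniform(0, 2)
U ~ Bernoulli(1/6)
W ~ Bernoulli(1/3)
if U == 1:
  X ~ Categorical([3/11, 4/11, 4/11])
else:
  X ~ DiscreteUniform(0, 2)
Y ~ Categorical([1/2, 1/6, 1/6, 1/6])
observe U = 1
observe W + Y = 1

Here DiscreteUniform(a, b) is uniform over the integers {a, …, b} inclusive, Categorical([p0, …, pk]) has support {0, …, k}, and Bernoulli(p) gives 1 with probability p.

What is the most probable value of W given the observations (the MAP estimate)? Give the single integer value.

Enumerate traces; 18 have nonzero weight after conditioning:
  (Z=0, U=1, W=0, X=0, Y=1) weight 1/594
  (Z=0, U=1, W=0, X=1, Y=1) weight 2/891
  (Z=0, U=1, W=0, X=2, Y=1) weight 2/891
  (Z=0, U=1, W=1, X=0, Y=0) weight 1/396
  (Z=0, U=1, W=1, X=1, Y=0) weight 1/297
  (Z=0, U=1, W=1, X=2, Y=0) weight 1/297
  (Z=1, U=1, W=0, X=0, Y=1) weight 1/594
  (Z=1, U=1, W=0, X=1, Y=1) weight 2/891
  … 10 more
Group by W:
  weight(W=0) = 1/54
  weight(W=1) = 1/36
Total weight = 1/54 + 1/36 = 5/108
P(W=0 | obs) = 1/54 / 5/108 = 2/5
P(W=1 | obs) = 1/36 / 5/108 = 3/5
argmax = 1

argmax_v P(W = v | obs) = 1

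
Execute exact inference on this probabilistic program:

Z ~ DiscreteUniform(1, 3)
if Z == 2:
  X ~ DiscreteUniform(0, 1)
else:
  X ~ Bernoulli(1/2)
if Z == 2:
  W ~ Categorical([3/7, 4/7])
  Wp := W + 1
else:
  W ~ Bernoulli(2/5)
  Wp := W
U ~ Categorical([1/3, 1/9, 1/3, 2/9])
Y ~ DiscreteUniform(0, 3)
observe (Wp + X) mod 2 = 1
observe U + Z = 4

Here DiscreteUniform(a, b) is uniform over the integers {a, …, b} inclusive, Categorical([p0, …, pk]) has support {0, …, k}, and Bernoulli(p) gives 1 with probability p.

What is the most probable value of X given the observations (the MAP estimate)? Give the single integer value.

argmax_v P(X = v | obs) = 1

Enumerate traces; 24 have nonzero weight after conditioning:
  (Z=1, X=0, W=1, U=3, Y=0) weight 1/270
  (Z=1, X=0, W=1, U=3, Y=1) weight 1/270
  (Z=1, X=0, W=1, U=3, Y=2) weight 1/270
  (Z=1, X=0, W=1, U=3, Y=3) weight 1/270
  (Z=1, X=1, W=0, U=3, Y=0) weight 1/180
  (Z=1, X=1, W=0, U=3, Y=1) weight 1/180
  (Z=1, X=1, W=0, U=3, Y=2) weight 1/180
  (Z=1, X=1, W=0, U=3, Y=3) weight 1/180
  … 16 more
Group by X:
  weight(X=0) = 29/630
  weight(X=1) = 41/630
Total weight = 29/630 + 41/630 = 1/9
P(X=0 | obs) = 29/630 / 1/9 = 29/70
P(X=1 | obs) = 41/630 / 1/9 = 41/70
argmax = 1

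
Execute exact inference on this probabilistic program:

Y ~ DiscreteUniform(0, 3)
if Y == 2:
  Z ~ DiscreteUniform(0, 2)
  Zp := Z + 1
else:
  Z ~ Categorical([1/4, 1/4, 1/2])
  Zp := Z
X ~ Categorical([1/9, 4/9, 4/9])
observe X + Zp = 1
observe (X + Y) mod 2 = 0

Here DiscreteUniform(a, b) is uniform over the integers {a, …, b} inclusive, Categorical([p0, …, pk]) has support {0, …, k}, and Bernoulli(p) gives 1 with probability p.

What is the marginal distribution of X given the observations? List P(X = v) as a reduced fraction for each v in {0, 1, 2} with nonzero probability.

Enumerate traces; 4 have nonzero weight after conditioning:
  (Y=0, Z=1, X=0) weight 1/144
  (Y=1, Z=0, X=1) weight 1/36
  (Y=2, Z=0, X=0) weight 1/108
  (Y=3, Z=0, X=1) weight 1/36
Group by X:
  weight(X=0) = 7/432
  weight(X=1) = 1/18
Total weight = 7/432 + 1/18 = 31/432
P(X=0 | obs) = 7/432 / 31/432 = 7/31
P(X=1 | obs) = 1/18 / 31/432 = 24/31

P(X=0) = 7/31, P(X=1) = 24/31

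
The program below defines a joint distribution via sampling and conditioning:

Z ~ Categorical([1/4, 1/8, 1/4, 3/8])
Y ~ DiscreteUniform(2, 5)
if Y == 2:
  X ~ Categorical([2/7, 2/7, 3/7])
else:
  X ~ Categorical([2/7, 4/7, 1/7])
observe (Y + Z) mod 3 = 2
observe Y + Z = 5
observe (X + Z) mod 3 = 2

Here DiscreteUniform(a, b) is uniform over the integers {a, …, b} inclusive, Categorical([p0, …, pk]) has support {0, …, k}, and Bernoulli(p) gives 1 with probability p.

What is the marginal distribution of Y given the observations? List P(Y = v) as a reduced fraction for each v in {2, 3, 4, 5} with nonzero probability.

Enumerate traces; 4 have nonzero weight after conditioning:
  (Z=0, Y=5, X=2) weight 1/112
  (Z=1, Y=4, X=1) weight 1/56
  (Z=2, Y=3, X=0) weight 1/56
  (Z=3, Y=2, X=2) weight 9/224
Group by Y:
  weight(Y=2) = 9/224
  weight(Y=3) = 1/56
  weight(Y=4) = 1/56
  weight(Y=5) = 1/112
Total weight = 9/224 + 1/56 + 1/56 + 1/112 = 19/224
P(Y=2 | obs) = 9/224 / 19/224 = 9/19
P(Y=3 | obs) = 1/56 / 19/224 = 4/19
P(Y=4 | obs) = 1/56 / 19/224 = 4/19
P(Y=5 | obs) = 1/112 / 19/224 = 2/19

P(Y=2) = 9/19, P(Y=3) = 4/19, P(Y=4) = 4/19, P(Y=5) = 2/19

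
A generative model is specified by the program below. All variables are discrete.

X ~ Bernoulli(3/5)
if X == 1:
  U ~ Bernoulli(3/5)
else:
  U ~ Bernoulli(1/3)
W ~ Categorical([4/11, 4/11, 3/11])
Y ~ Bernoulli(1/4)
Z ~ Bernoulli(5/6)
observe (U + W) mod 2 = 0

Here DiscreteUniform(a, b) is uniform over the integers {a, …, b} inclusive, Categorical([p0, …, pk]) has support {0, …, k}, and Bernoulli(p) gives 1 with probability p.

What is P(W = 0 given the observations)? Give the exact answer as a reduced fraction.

Enumerate traces; 24 have nonzero weight after conditioning:
  (X=0, U=0, W=0, Y=0, Z=0) weight 2/165
  (X=0, U=0, W=0, Y=0, Z=1) weight 2/33
  (X=0, U=0, W=0, Y=1, Z=0) weight 2/495
  (X=0, U=0, W=0, Y=1, Z=1) weight 2/99
  (X=0, U=0, W=2, Y=0, Z=0) weight 1/110
  (X=0, U=0, W=2, Y=0, Z=1) weight 1/22
  (X=0, U=0, W=2, Y=1, Z=0) weight 1/330
  (X=0, U=0, W=2, Y=1, Z=1) weight 1/66
  (X=0, U=1, W=1, Y=0, Z=0) weight 1/165
  … 15 more
Group by W:
  weight(W=0) = 152/825
  weight(W=1) = 148/825
  weight(W=2) = 38/275
Total weight = 152/825 + 148/825 + 38/275 = 138/275
P(W=0 | obs) = 152/825 / 138/275 = 76/207
P(W=1 | obs) = 148/825 / 138/275 = 74/207
P(W=2 | obs) = 38/275 / 138/275 = 19/69

P(W = 0 | obs) = 76/207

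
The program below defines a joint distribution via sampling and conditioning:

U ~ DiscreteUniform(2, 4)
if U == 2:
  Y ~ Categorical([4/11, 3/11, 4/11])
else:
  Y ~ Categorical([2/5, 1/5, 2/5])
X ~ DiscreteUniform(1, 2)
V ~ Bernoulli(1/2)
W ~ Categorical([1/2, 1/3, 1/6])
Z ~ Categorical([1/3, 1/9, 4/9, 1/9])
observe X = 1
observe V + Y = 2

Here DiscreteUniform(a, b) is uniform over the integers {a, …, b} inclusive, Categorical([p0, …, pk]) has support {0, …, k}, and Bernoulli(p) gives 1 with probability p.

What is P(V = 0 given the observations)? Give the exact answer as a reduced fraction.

Enumerate traces; 72 have nonzero weight after conditioning:
  (U=2, Y=1, X=1, V=1, W=0, Z=0) weight 1/264
  (U=2, Y=1, X=1, V=1, W=0, Z=1) weight 1/792
  (U=2, Y=1, X=1, V=1, W=0, Z=2) weight 1/198
  (U=2, Y=1, X=1, V=1, W=0, Z=3) weight 1/792
  (U=2, Y=1, X=1, V=1, W=1, Z=0) weight 1/396
  (U=2, Y=1, X=1, V=1, W=1, Z=1) weight 1/1188
  (U=2, Y=1, X=1, V=1, W=1, Z=2) weight 1/297
  (U=2, Y=1, X=1, V=1, W=1, Z=3) weight 1/1188
  (U=2, Y=2, X=1, V=0, W=0, Z=0) weight 1/198
  … 63 more
Group by V:
  weight(V=0) = 16/165
  weight(V=1) = 37/660
Total weight = 16/165 + 37/660 = 101/660
P(V=0 | obs) = 16/165 / 101/660 = 64/101
P(V=1 | obs) = 37/660 / 101/660 = 37/101

P(V = 0 | obs) = 64/101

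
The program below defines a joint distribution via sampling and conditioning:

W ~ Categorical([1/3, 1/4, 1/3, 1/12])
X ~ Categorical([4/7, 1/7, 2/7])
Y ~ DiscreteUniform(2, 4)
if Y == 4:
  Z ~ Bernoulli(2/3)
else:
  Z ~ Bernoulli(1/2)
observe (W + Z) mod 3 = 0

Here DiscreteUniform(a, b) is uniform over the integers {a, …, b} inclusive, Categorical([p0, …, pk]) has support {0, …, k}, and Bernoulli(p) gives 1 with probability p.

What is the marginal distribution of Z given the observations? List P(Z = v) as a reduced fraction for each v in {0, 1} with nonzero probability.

P(Z=0) = 1/2, P(Z=1) = 1/2

Enumerate traces; 27 have nonzero weight after conditioning:
  (W=0, X=0, Y=2, Z=0) weight 2/63
  (W=0, X=0, Y=3, Z=0) weight 2/63
  (W=0, X=0, Y=4, Z=0) weight 4/189
  (W=0, X=1, Y=2, Z=0) weight 1/126
  (W=0, X=1, Y=3, Z=0) weight 1/126
  (W=0, X=1, Y=4, Z=0) weight 1/189
  (W=0, X=2, Y=2, Z=0) weight 1/63
  (W=0, X=2, Y=3, Z=0) weight 1/63
  (W=2, X=0, Y=2, Z=1) weight 2/63
  … 18 more
Group by Z:
  weight(Z=0) = 5/27
  weight(Z=1) = 5/27
Total weight = 5/27 + 5/27 = 10/27
P(Z=0 | obs) = 5/27 / 10/27 = 1/2
P(Z=1 | obs) = 5/27 / 10/27 = 1/2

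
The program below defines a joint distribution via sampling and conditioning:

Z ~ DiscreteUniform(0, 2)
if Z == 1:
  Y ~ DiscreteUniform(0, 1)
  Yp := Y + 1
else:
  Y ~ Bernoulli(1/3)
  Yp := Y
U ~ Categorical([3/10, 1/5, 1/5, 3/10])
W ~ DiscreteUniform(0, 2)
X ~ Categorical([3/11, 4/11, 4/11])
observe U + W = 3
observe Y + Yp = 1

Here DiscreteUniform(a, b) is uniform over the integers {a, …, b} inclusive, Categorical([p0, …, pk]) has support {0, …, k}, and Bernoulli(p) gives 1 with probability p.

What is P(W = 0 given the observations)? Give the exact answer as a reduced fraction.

Enumerate traces; 9 have nonzero weight after conditioning:
  (Z=1, Y=0, U=1, W=2, X=0) weight 1/330
  (Z=1, Y=0, U=1, W=2, X=1) weight 2/495
  (Z=1, Y=0, U=1, W=2, X=2) weight 2/495
  (Z=1, Y=0, U=2, W=1, X=0) weight 1/330
  (Z=1, Y=0, U=2, W=1, X=1) weight 2/495
  (Z=1, Y=0, U=2, W=1, X=2) weight 2/495
  (Z=1, Y=0, U=3, W=0, X=0) weight 1/220
  (Z=1, Y=0, U=3, W=0, X=1) weight 1/165
  … 1 more
Group by W:
  weight(W=0) = 1/60
  weight(W=1) = 1/90
  weight(W=2) = 1/90
Total weight = 1/60 + 1/90 + 1/90 = 7/180
P(W=0 | obs) = 1/60 / 7/180 = 3/7
P(W=1 | obs) = 1/90 / 7/180 = 2/7
P(W=2 | obs) = 1/90 / 7/180 = 2/7

P(W = 0 | obs) = 3/7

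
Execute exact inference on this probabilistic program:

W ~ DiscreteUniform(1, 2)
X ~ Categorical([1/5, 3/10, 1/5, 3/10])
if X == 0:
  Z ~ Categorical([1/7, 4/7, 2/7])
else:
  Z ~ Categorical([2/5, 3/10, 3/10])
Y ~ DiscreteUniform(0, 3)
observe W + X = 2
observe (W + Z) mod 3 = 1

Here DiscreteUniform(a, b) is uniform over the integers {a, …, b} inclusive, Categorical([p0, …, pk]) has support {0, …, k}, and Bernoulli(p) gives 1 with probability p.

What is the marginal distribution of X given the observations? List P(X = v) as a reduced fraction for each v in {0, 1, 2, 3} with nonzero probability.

P(X=0) = 10/31, P(X=1) = 21/31

Enumerate traces; 8 have nonzero weight after conditioning:
  (W=1, X=1, Z=0, Y=0) weight 3/200
  (W=1, X=1, Z=0, Y=1) weight 3/200
  (W=1, X=1, Z=0, Y=2) weight 3/200
  (W=1, X=1, Z=0, Y=3) weight 3/200
  (W=2, X=0, Z=2, Y=0) weight 1/140
  (W=2, X=0, Z=2, Y=1) weight 1/140
  (W=2, X=0, Z=2, Y=2) weight 1/140
  (W=2, X=0, Z=2, Y=3) weight 1/140
Group by X:
  weight(X=0) = 1/35
  weight(X=1) = 3/50
Total weight = 1/35 + 3/50 = 31/350
P(X=0 | obs) = 1/35 / 31/350 = 10/31
P(X=1 | obs) = 3/50 / 31/350 = 21/31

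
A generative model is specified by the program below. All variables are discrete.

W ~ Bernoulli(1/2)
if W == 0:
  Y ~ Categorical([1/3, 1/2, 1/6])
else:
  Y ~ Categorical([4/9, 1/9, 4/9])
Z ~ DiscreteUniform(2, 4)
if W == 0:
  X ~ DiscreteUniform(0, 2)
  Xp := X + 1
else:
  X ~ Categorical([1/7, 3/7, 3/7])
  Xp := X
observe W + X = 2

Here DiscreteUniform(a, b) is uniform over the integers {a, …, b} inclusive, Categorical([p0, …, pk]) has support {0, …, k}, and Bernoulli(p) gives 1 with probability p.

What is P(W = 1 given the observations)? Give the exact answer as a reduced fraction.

Enumerate traces; 18 have nonzero weight after conditioning:
  (W=0, Y=0, Z=2, X=2) weight 1/54
  (W=0, Y=0, Z=3, X=2) weight 1/54
  (W=0, Y=0, Z=4, X=2) weight 1/54
  (W=0, Y=1, Z=2, X=2) weight 1/36
  (W=0, Y=1, Z=3, X=2) weight 1/36
  (W=0, Y=1, Z=4, X=2) weight 1/36
  (W=0, Y=2, Z=2, X=2) weight 1/108
  (W=0, Y=2, Z=3, X=2) weight 1/108
  (W=1, Y=0, Z=2, X=1) weight 2/63
  … 9 more
Group by W:
  weight(W=0) = 1/6
  weight(W=1) = 3/14
Total weight = 1/6 + 3/14 = 8/21
P(W=0 | obs) = 1/6 / 8/21 = 7/16
P(W=1 | obs) = 3/14 / 8/21 = 9/16

P(W = 1 | obs) = 9/16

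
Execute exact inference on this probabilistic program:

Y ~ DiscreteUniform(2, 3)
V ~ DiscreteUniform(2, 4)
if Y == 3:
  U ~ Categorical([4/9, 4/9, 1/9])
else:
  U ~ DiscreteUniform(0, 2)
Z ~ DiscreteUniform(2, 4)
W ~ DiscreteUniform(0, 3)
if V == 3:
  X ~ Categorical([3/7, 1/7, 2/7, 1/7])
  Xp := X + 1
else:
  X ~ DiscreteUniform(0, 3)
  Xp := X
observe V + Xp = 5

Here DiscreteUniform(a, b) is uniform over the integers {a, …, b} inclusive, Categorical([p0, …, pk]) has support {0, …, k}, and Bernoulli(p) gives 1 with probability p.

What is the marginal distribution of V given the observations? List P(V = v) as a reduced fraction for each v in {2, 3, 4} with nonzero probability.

P(V=2) = 7/18, P(V=3) = 2/9, P(V=4) = 7/18

Enumerate traces; 216 have nonzero weight after conditioning:
  (Y=2, V=2, U=0, Z=2, W=0, X=3) weight 1/864
  (Y=2, V=2, U=0, Z=2, W=1, X=3) weight 1/864
  (Y=2, V=2, U=0, Z=2, W=2, X=3) weight 1/864
  (Y=2, V=2, U=0, Z=2, W=3, X=3) weight 1/864
  (Y=2, V=2, U=0, Z=3, W=0, X=3) weight 1/864
  (Y=2, V=2, U=0, Z=3, W=1, X=3) weight 1/864
  (Y=2, V=2, U=0, Z=3, W=2, X=3) weight 1/864
  (Y=2, V=2, U=0, Z=3, W=3, X=3) weight 1/864
  (Y=2, V=3, U=0, Z=2, W=0, X=1) weight 1/1512
  (Y=2, V=4, U=0, Z=2, W=0, X=1) weight 1/864
  … 206 more
Group by V:
  weight(V=2) = 1/12
  weight(V=3) = 1/21
  weight(V=4) = 1/12
Total weight = 1/12 + 1/21 + 1/12 = 3/14
P(V=2 | obs) = 1/12 / 3/14 = 7/18
P(V=3 | obs) = 1/21 / 3/14 = 2/9
P(V=4 | obs) = 1/12 / 3/14 = 7/18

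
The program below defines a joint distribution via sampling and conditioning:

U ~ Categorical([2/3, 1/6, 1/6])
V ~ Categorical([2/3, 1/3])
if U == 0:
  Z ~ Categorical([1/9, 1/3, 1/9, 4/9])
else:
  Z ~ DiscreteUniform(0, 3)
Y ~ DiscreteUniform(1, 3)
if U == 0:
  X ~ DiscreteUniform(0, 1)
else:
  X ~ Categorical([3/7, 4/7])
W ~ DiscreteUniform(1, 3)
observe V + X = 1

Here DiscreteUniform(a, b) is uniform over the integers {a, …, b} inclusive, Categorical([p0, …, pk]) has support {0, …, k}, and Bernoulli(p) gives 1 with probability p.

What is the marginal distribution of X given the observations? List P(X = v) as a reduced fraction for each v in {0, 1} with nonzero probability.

P(X=0) = 5/16, P(X=1) = 11/16

Enumerate traces; 216 have nonzero weight after conditioning:
  (U=0, V=0, Z=0, Y=1, X=1, W=1) weight 2/729
  (U=0, V=0, Z=0, Y=1, X=1, W=2) weight 2/729
  (U=0, V=0, Z=0, Y=1, X=1, W=3) weight 2/729
  (U=0, V=0, Z=0, Y=2, X=1, W=1) weight 2/729
  (U=0, V=0, Z=0, Y=2, X=1, W=2) weight 2/729
  (U=0, V=0, Z=0, Y=2, X=1, W=3) weight 2/729
  (U=0, V=0, Z=0, Y=3, X=1, W=1) weight 2/729
  (U=0, V=0, Z=0, Y=3, X=1, W=2) weight 2/729
  (U=0, V=1, Z=0, Y=1, X=0, W=1) weight 1/729
  … 207 more
Group by X:
  weight(X=0) = 10/63
  weight(X=1) = 22/63
Total weight = 10/63 + 22/63 = 32/63
P(X=0 | obs) = 10/63 / 32/63 = 5/16
P(X=1 | obs) = 22/63 / 32/63 = 11/16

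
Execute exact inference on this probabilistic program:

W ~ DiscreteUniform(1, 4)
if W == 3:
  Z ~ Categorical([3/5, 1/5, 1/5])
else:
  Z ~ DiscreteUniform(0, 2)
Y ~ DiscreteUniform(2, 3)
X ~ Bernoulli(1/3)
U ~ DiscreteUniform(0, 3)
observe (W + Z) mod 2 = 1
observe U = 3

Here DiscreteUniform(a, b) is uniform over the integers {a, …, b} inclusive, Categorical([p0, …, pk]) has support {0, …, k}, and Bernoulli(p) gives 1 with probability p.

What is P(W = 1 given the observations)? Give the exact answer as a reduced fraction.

P(W = 1 | obs) = 5/16

Enumerate traces; 24 have nonzero weight after conditioning:
  (W=1, Z=0, Y=2, X=0, U=3) weight 1/144
  (W=1, Z=0, Y=2, X=1, U=3) weight 1/288
  (W=1, Z=0, Y=3, X=0, U=3) weight 1/144
  (W=1, Z=0, Y=3, X=1, U=3) weight 1/288
  (W=1, Z=2, Y=2, X=0, U=3) weight 1/144
  (W=1, Z=2, Y=2, X=1, U=3) weight 1/288
  (W=1, Z=2, Y=3, X=0, U=3) weight 1/144
  (W=1, Z=2, Y=3, X=1, U=3) weight 1/288
  (W=2, Z=1, Y=2, X=0, U=3) weight 1/144
  (W=3, Z=0, Y=2, X=0, U=3) weight 1/80
  … 14 more
Group by W:
  weight(W=1) = 1/24
  weight(W=2) = 1/48
  weight(W=3) = 1/20
  weight(W=4) = 1/48
Total weight = 1/24 + 1/48 + 1/20 + 1/48 = 2/15
P(W=1 | obs) = 1/24 / 2/15 = 5/16
P(W=2 | obs) = 1/48 / 2/15 = 5/32
P(W=3 | obs) = 1/20 / 2/15 = 3/8
P(W=4 | obs) = 1/48 / 2/15 = 5/32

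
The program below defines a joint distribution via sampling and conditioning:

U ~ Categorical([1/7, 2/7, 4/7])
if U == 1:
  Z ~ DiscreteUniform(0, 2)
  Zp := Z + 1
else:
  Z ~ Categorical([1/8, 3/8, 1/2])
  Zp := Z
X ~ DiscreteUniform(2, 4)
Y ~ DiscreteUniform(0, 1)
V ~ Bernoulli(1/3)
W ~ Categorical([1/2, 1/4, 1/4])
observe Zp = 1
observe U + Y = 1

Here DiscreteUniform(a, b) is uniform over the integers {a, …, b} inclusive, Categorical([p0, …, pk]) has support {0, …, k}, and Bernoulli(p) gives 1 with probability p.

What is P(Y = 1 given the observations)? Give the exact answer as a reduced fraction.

Enumerate traces; 36 have nonzero weight after conditioning:
  (U=0, Z=1, X=2, Y=1, V=0, W=0) weight 1/336
  (U=0, Z=1, X=2, Y=1, V=0, W=1) weight 1/672
  (U=0, Z=1, X=2, Y=1, V=0, W=2) weight 1/672
  (U=0, Z=1, X=2, Y=1, V=1, W=0) weight 1/672
  (U=0, Z=1, X=2, Y=1, V=1, W=1) weight 1/1344
  (U=0, Z=1, X=2, Y=1, V=1, W=2) weight 1/1344
  (U=0, Z=1, X=3, Y=1, V=0, W=0) weight 1/336
  (U=0, Z=1, X=3, Y=1, V=0, W=1) weight 1/672
  (U=1, Z=0, X=2, Y=0, V=0, W=0) weight 1/189
  … 27 more
Group by Y:
  weight(Y=0) = 1/21
  weight(Y=1) = 3/112
Total weight = 1/21 + 3/112 = 25/336
P(Y=0 | obs) = 1/21 / 25/336 = 16/25
P(Y=1 | obs) = 3/112 / 25/336 = 9/25

P(Y = 1 | obs) = 9/25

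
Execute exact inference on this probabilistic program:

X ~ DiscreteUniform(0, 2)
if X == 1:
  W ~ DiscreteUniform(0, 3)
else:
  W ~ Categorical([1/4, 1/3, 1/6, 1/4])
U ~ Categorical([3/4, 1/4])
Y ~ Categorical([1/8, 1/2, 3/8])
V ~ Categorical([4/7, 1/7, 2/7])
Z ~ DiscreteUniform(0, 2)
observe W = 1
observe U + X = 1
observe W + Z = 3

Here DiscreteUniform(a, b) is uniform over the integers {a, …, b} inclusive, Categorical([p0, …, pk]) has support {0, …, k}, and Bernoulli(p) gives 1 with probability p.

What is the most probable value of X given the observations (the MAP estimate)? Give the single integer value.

argmax_v P(X = v | obs) = 1

Enumerate traces; 18 have nonzero weight after conditioning:
  (X=0, W=1, U=1, Y=0, V=0, Z=2) weight 1/1512
  (X=0, W=1, U=1, Y=0, V=1, Z=2) weight 1/6048
  (X=0, W=1, U=1, Y=0, V=2, Z=2) weight 1/3024
  (X=0, W=1, U=1, Y=1, V=0, Z=2) weight 1/378
  (X=0, W=1, U=1, Y=1, V=1, Z=2) weight 1/1512
  (X=0, W=1, U=1, Y=1, V=2, Z=2) weight 1/756
  (X=0, W=1, U=1, Y=2, V=0, Z=2) weight 1/504
  (X=0, W=1, U=1, Y=2, V=1, Z=2) weight 1/2016
  (X=1, W=1, U=0, Y=0, V=0, Z=2) weight 1/672
  … 9 more
Group by X:
  weight(X=0) = 1/108
  weight(X=1) = 1/48
Total weight = 1/108 + 1/48 = 13/432
P(X=0 | obs) = 1/108 / 13/432 = 4/13
P(X=1 | obs) = 1/48 / 13/432 = 9/13
argmax = 1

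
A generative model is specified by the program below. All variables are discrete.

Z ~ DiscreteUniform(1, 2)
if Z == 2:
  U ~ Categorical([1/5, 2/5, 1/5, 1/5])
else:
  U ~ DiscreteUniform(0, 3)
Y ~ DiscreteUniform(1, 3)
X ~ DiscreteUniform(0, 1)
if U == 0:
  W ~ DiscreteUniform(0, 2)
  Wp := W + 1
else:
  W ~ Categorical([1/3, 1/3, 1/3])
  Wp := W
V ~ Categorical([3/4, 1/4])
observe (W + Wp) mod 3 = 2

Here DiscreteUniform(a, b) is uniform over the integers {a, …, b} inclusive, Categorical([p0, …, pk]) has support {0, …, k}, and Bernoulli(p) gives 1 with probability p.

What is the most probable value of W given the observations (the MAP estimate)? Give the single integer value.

argmax_v P(W = v | obs) = 1

Enumerate traces; 96 have nonzero weight after conditioning:
  (Z=1, U=0, Y=1, X=0, W=2, V=0) weight 1/192
  (Z=1, U=0, Y=1, X=0, W=2, V=1) weight 1/576
  (Z=1, U=0, Y=1, X=1, W=2, V=0) weight 1/192
  (Z=1, U=0, Y=1, X=1, W=2, V=1) weight 1/576
  (Z=1, U=0, Y=2, X=0, W=2, V=0) weight 1/192
  (Z=1, U=0, Y=2, X=0, W=2, V=1) weight 1/576
  (Z=1, U=0, Y=2, X=1, W=2, V=0) weight 1/192
  (Z=1, U=0, Y=2, X=1, W=2, V=1) weight 1/576
  (Z=1, U=1, Y=1, X=0, W=1, V=0) weight 1/192
  … 87 more
Group by W:
  weight(W=1) = 31/120
  weight(W=2) = 3/40
Total weight = 31/120 + 3/40 = 1/3
P(W=1 | obs) = 31/120 / 1/3 = 31/40
P(W=2 | obs) = 3/40 / 1/3 = 9/40
argmax = 1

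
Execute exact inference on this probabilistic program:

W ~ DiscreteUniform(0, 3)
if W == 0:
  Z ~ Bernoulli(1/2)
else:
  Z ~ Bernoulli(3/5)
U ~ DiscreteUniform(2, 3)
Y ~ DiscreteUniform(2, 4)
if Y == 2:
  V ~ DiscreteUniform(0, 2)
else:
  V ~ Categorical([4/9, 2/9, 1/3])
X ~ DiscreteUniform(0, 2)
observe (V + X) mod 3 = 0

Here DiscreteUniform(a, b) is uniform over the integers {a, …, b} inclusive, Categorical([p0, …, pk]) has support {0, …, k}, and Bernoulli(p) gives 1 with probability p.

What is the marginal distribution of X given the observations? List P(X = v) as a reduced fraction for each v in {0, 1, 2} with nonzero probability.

P(X=0) = 11/27, P(X=1) = 1/3, P(X=2) = 7/27

Enumerate traces; 144 have nonzero weight after conditioning:
  (W=0, Z=0, U=2, Y=2, V=0, X=0) weight 1/432
  (W=0, Z=0, U=2, Y=2, V=1, X=2) weight 1/432
  (W=0, Z=0, U=2, Y=2, V=2, X=1) weight 1/432
  (W=0, Z=0, U=2, Y=3, V=0, X=0) weight 1/324
  (W=0, Z=0, U=2, Y=3, V=1, X=2) weight 1/648
  (W=0, Z=0, U=2, Y=3, V=2, X=1) weight 1/432
  (W=0, Z=0, U=2, Y=4, V=0, X=0) weight 1/324
  (W=0, Z=0, U=2, Y=4, V=1, X=2) weight 1/648
  … 136 more
Group by X:
  weight(X=0) = 11/81
  weight(X=1) = 1/9
  weight(X=2) = 7/81
Total weight = 11/81 + 1/9 + 7/81 = 1/3
P(X=0 | obs) = 11/81 / 1/3 = 11/27
P(X=1 | obs) = 1/9 / 1/3 = 1/3
P(X=2 | obs) = 7/81 / 1/3 = 7/27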